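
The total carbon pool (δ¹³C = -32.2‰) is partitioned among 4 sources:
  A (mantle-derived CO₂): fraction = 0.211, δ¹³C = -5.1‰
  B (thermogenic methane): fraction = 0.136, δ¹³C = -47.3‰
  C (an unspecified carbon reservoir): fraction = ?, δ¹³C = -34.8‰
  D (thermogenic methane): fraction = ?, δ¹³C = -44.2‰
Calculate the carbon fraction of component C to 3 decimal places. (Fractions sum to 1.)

0.444

Let f_C and f_D be the unknown fractions; fractions sum to 1 so f_C + f_D = 0.653.
Mass balance: Σ fᵢ·δᵢ = δ_bulk ⇒ f_C·(-34.8) + f_D·(-44.2) = -32.2 − (-7.509) = -24.691
Substitute f_D = 0.653 − f_C:
f_C·(-34.8 − -44.2) = -24.691 − 0.653×(-44.2) = 4.172
f_C = 4.172 / 9.4 = 0.4438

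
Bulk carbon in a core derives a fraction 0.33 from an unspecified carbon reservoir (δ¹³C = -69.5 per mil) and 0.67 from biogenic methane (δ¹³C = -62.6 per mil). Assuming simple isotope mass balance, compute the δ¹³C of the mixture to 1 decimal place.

-64.9 per mil

δ_mix = f_A·δ_A + f_B·δ_B
δ_mix = 0.33 × (-69.5) + 0.67 × (-62.6)
δ_mix = -22.94 + -41.94 = -64.88 per mil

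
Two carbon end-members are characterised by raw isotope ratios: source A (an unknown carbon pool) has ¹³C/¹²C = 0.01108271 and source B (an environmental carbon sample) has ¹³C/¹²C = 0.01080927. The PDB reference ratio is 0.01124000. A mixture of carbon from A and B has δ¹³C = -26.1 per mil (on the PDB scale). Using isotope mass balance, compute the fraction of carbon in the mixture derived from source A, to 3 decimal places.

0.502

δ_A = (0.01108271/0.01124000 − 1)×1000 = (0.986006 − 1)×1000 = -13.994 per mil
δ_B = (0.01080927/0.01124000 − 1)×1000 = (0.961679 − 1)×1000 = -38.321 per mil
f_A = (δ_mix − δ_B)/(δ_A − δ_B) = (-26.1 − (-38.321))/(-13.994 − (-38.321))
f_A = 12.221 / 24.327 = 0.5024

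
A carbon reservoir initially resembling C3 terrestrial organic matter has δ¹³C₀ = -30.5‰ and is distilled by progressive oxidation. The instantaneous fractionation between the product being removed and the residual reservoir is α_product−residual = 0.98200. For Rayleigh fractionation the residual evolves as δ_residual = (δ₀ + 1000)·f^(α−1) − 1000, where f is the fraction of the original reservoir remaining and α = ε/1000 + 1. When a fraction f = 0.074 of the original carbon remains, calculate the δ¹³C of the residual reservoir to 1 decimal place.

Rayleigh residual: δ_res = (δ₀ + 1000)·f^(α−1) − 1000
α − 1 = -0.01800
f^(α−1) = 0.074^(-0.01800) = 1.047982
δ_res = (-30.5 + 1000) × 1.047982 − 1000 = 1016.019 − 1000 = 16.02‰

16.0‰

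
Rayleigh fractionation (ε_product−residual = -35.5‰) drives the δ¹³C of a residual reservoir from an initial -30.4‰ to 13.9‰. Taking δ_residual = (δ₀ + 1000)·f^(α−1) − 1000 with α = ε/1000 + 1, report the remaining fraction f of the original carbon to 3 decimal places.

α − 1 = ε/1000 = -0.0355
(δ_res + 1000)/(δ₀ + 1000) = (13.9 + 1000)/(-30.4 + 1000) = 1013.9/969.6 = 1.045689
f = 1.045689^(1/-0.0355) = exp(ln(1.045689)/-0.0355) = exp(0.04468/-0.0355)
f = exp(-1.2585) = 0.2841

0.284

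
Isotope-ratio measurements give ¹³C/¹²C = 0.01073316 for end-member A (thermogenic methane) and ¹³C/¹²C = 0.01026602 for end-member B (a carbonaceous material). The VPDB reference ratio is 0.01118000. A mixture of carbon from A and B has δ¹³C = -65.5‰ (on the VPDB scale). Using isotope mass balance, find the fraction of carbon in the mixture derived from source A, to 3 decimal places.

δ_A = (0.01073316/0.01118000 − 1)×1000 = (0.960032 − 1)×1000 = -39.968‰
δ_B = (0.01026602/0.01118000 − 1)×1000 = (0.918249 − 1)×1000 = -81.751‰
f_A = (δ_mix − δ_B)/(δ_A − δ_B) = (-65.5 − (-81.751))/(-39.968 − (-81.751))
f_A = 16.251 / 41.784 = 0.3889

0.389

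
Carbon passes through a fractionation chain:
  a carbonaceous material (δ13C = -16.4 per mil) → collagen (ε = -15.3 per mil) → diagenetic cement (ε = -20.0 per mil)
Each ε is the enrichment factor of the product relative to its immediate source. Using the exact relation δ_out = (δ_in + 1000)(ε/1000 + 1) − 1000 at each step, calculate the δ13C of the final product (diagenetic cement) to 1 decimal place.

step 1: δ = (-16.40 + 1000)·(-15.3/1000 + 1) − 1000 = -31.45 per mil
step 2: δ = (-31.45 + 1000)·(-20.0/1000 + 1) − 1000 = -50.82 per mil

-50.8 per mil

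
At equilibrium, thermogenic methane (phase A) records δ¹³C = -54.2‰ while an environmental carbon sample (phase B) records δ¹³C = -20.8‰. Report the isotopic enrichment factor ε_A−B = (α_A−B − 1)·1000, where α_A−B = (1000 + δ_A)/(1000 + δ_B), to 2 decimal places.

α_A−B = (1000 + -54.2) / (1000 + -20.8) = 945.8 / 979.2 = 0.965891
ε_A−B = (0.965891 − 1) × 1000 = -34.109‰
(The approximation ε ≈ δ_A − δ_B would give -33.4‰.)

-34.11‰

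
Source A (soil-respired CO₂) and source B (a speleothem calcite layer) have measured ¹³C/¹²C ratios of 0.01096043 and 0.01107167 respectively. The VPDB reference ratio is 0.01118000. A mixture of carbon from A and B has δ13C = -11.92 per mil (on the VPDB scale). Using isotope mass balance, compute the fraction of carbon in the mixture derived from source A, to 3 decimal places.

0.224

δ_A = (0.01096043/0.01118000 − 1)×1000 = (0.980360 − 1)×1000 = -19.640 per mil
δ_B = (0.01107167/0.01118000 − 1)×1000 = (0.990310 − 1)×1000 = -9.690 per mil
f_A = (δ_mix − δ_B)/(δ_A − δ_B) = (-11.92 − (-9.690))/(-19.640 − (-9.690))
f_A = -2.230 / -9.950 = 0.2242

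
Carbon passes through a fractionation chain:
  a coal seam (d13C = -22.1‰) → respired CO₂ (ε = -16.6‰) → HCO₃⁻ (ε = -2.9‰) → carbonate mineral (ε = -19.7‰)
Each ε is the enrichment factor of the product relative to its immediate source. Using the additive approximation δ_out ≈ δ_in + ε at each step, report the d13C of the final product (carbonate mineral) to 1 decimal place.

-61.3‰

step 1: δ ≈ -22.1 + (-16.6) = -38.7‰
step 2: δ ≈ -38.7 + (-2.9) = -41.6‰
step 3: δ ≈ -41.6 + (-19.7) = -61.3‰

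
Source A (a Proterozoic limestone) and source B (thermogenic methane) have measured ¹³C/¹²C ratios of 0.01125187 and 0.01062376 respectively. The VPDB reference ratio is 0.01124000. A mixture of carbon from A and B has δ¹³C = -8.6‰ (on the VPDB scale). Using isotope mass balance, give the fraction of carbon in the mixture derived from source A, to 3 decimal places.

0.827

δ_A = (0.01125187/0.01124000 − 1)×1000 = (1.001056 − 1)×1000 = 1.056‰
δ_B = (0.01062376/0.01124000 − 1)×1000 = (0.945174 − 1)×1000 = -54.826‰
f_A = (δ_mix − δ_B)/(δ_A − δ_B) = (-8.6 − (-54.826))/(1.056 − (-54.826))
f_A = 46.226 / 55.882 = 0.8272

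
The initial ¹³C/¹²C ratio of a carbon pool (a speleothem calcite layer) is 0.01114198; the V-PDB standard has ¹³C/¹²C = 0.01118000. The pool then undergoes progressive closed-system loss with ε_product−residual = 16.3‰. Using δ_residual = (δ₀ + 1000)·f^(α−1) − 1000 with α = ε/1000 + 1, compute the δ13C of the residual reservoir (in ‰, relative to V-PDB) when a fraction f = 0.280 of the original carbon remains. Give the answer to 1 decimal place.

-23.9‰

δ₀ = (0.01114198/0.01118000 − 1)×1000 = (0.996599 − 1)×1000 = -3.401‰
α − 1 = ε/1000 = 0.0163
f^(α−1) = 0.280^(0.0163) = 0.979464
δ_res = (-3.401 + 1000) × 0.979464 − 1000 = 976.134 − 1000 = -23.87‰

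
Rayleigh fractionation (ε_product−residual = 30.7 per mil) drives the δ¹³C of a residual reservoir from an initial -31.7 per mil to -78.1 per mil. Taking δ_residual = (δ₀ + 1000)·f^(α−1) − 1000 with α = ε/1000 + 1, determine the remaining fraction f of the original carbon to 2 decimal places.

0.20

α − 1 = ε/1000 = 0.0307
(δ_res + 1000)/(δ₀ + 1000) = (-78.1 + 1000)/(-31.7 + 1000) = 921.9/968.3 = 0.952081
f = 0.952081^(1/0.0307) = exp(ln(0.952081)/0.0307) = exp(-0.04911/0.0307)
f = exp(-1.5995) = 0.2020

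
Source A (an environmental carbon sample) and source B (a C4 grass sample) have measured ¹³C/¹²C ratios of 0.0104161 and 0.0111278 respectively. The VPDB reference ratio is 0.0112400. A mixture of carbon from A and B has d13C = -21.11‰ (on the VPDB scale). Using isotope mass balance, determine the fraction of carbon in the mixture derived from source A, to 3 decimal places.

0.176

δ_A = (0.0104161/0.0112400 − 1)×1000 = (0.926699 − 1)×1000 = -73.301‰
δ_B = (0.0111278/0.0112400 − 1)×1000 = (0.990018 − 1)×1000 = -9.982‰
f_A = (δ_mix − δ_B)/(δ_A − δ_B) = (-21.11 − (-9.982))/(-73.301 − (-9.982))
f_A = -11.128 / -63.319 = 0.1757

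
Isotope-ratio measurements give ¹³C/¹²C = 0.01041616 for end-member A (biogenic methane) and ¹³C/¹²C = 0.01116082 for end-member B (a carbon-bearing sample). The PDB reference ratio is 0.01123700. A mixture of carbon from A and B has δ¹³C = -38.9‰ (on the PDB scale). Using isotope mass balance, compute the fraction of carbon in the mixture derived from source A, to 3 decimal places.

δ_A = (0.01041616/0.01123700 − 1)×1000 = (0.926952 − 1)×1000 = -73.048‰
δ_B = (0.01116082/0.01123700 − 1)×1000 = (0.993221 − 1)×1000 = -6.779‰
f_A = (δ_mix − δ_B)/(δ_A − δ_B) = (-38.9 − (-6.779))/(-73.048 − (-6.779))
f_A = -32.121 / -66.269 = 0.4847

0.485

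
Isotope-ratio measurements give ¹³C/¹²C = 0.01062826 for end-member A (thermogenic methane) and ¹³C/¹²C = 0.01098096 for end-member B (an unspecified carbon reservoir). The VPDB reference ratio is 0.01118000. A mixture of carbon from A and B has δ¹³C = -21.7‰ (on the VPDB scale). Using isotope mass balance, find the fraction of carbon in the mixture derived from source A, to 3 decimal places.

0.124

δ_A = (0.01062826/0.01118000 − 1)×1000 = (0.950649 − 1)×1000 = -49.351‰
δ_B = (0.01098096/0.01118000 − 1)×1000 = (0.982197 − 1)×1000 = -17.803‰
f_A = (δ_mix − δ_B)/(δ_A − δ_B) = (-21.7 − (-17.803))/(-49.351 − (-17.803))
f_A = -3.897 / -31.547 = 0.1235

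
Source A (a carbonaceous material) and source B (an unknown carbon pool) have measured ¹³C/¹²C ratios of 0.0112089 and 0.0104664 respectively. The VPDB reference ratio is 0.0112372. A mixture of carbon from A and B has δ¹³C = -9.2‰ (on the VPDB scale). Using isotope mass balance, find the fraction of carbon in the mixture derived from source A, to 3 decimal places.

0.899

δ_A = (0.0112089/0.0112372 − 1)×1000 = (0.997482 − 1)×1000 = -2.518‰
δ_B = (0.0104664/0.0112372 − 1)×1000 = (0.931406 − 1)×1000 = -68.594‰
f_A = (δ_mix − δ_B)/(δ_A − δ_B) = (-9.2 − (-68.594))/(-2.518 − (-68.594))
f_A = 59.394 / 66.075 = 0.8989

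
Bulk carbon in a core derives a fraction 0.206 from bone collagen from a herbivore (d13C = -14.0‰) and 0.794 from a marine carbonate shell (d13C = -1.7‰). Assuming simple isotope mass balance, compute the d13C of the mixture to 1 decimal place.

-4.2‰

δ_mix = f_A·δ_A + f_B·δ_B
δ_mix = 0.206 × (-14.0) + 0.794 × (-1.7)
δ_mix = -2.88 + -1.35 = -4.23‰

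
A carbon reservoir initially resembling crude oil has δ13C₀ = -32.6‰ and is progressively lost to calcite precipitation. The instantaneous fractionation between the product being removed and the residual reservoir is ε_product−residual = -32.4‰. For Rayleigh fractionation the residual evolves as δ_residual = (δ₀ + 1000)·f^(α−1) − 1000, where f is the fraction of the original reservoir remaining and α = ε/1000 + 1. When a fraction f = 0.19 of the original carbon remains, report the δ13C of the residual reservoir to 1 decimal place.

20.9‰

Rayleigh residual: δ_res = (δ₀ + 1000)·f^(α−1) − 1000
α = ε/1000 + 1 = 0.96760, so α − 1 = -0.03240
f^(α−1) = 0.19^(-0.03240) = 1.055282
δ_res = (-32.6 + 1000) × 1.055282 − 1000 = 1020.879 − 1000 = 20.88‰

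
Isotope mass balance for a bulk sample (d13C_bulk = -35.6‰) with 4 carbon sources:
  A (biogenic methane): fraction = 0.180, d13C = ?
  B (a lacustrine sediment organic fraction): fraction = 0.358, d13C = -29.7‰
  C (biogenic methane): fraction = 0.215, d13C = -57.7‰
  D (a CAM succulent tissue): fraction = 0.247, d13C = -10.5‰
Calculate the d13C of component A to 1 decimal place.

Isotope mass balance: δ_bulk = Σ fᵢ·δᵢ.
-35.6 = 0.180×δ_A + 0.358×(-29.7) + 0.215×(-57.7) + 0.247×(-10.5)
0.180·δ_A = -35.6 − (-25.632) = -9.968
δ_A = -9.968 / 0.180 = -55.38‰

-55.4‰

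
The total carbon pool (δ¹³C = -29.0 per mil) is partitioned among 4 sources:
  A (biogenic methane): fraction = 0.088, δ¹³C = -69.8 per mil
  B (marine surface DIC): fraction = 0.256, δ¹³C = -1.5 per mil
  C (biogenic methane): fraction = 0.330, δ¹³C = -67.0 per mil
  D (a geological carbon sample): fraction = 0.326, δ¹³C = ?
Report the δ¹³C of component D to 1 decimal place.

-1.1 per mil

Isotope mass balance: δ_bulk = Σ fᵢ·δᵢ.
-29.0 = 0.088×(-69.8) + 0.256×(-1.5) + 0.330×(-67.0) + 0.326×δ_D
0.326·δ_D = -29.0 − (-28.636) = -0.364
δ_D = -0.364 / 0.326 = -1.12 per mil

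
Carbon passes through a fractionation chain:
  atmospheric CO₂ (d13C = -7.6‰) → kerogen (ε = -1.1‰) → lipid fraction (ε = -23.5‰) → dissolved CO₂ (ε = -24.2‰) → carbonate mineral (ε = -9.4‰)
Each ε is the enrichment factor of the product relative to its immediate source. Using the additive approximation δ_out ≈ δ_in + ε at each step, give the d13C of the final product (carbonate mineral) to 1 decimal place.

step 1: δ ≈ -7.6 + (-1.1) = -8.7‰
step 2: δ ≈ -8.7 + (-23.5) = -32.2‰
step 3: δ ≈ -32.2 + (-24.2) = -56.4‰
step 4: δ ≈ -56.4 + (-9.4) = -65.8‰

-65.8‰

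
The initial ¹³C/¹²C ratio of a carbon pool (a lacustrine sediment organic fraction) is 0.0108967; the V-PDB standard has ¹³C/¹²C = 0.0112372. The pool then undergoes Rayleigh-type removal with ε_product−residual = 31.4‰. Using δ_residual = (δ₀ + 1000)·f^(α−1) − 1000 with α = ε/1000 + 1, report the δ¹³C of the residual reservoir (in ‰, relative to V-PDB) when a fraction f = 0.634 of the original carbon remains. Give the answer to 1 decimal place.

-44.1‰

δ₀ = (0.0108967/0.0112372 − 1)×1000 = (0.969699 − 1)×1000 = -30.301‰
α − 1 = ε/1000 = 0.0314
f^(α−1) = 0.634^(0.0314) = 0.985793
δ_res = (-30.301 + 1000) × 0.985793 − 1000 = 955.922 − 1000 = -44.08‰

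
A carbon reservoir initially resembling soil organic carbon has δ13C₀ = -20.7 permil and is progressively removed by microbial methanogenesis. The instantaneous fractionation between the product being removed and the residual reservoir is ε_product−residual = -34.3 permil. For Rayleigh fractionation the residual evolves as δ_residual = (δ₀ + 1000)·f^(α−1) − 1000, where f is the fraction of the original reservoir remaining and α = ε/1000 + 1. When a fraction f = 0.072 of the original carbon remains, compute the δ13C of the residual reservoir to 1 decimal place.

Rayleigh residual: δ_res = (δ₀ + 1000)·f^(α−1) − 1000
α = ε/1000 + 1 = 0.96570, so α − 1 = -0.03430
f^(α−1) = 0.072^(-0.03430) = 1.094444
δ_res = (-20.7 + 1000) × 1.094444 − 1000 = 1071.789 − 1000 = 71.79 permil

71.8 permil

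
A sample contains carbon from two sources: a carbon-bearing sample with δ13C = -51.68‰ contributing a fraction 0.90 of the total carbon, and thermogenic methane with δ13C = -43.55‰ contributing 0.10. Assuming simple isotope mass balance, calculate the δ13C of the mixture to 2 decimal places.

δ_mix = f_A·δ_A + f_B·δ_B
δ_mix = 0.90 × (-51.68) + 0.10 × (-43.55)
δ_mix = -46.512 + -4.355 = -50.867‰

-50.87‰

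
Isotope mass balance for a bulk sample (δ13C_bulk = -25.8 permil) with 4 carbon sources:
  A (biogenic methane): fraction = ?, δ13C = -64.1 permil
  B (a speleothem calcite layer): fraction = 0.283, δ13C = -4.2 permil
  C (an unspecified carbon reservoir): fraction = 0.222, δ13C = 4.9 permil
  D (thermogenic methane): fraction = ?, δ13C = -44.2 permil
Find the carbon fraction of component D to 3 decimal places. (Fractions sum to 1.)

0.303

Let f_D and f_A be the unknown fractions; fractions sum to 1 so f_D + f_A = 0.495.
Mass balance: Σ fᵢ·δᵢ = δ_bulk ⇒ f_D·(-44.2) + f_A·(-64.1) = -25.8 − (-0.101) = -25.699
Substitute f_A = 0.495 − f_D:
f_D·(-44.2 − -64.1) = -25.699 − 0.495×(-64.1) = 6.030
f_D = 6.030 / 19.9 = 0.3030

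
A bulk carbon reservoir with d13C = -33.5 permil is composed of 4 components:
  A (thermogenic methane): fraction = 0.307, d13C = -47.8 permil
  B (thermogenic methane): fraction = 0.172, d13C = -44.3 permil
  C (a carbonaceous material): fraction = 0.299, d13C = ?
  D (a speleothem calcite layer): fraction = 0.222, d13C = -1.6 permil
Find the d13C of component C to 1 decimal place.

-36.3 permil

Isotope mass balance: δ_bulk = Σ fᵢ·δᵢ.
-33.5 = 0.307×(-47.8) + 0.172×(-44.3) + 0.299×δ_C + 0.222×(-1.6)
0.299·δ_C = -33.5 − (-22.649) = -10.851
δ_C = -10.851 / 0.299 = -36.29 permil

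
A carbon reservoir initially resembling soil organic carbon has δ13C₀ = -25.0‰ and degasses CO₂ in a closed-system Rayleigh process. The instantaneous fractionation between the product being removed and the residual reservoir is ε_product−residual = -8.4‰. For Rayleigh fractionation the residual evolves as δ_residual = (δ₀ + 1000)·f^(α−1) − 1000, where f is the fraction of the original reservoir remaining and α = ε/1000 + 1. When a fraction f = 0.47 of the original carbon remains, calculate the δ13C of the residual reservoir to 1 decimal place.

Rayleigh residual: δ_res = (δ₀ + 1000)·f^(α−1) − 1000
α = ε/1000 + 1 = 0.99160, so α − 1 = -0.00840
f^(α−1) = 0.47^(-0.00840) = 1.006362
δ_res = (-25.0 + 1000) × 1.006362 − 1000 = 981.203 − 1000 = -18.80‰

-18.8‰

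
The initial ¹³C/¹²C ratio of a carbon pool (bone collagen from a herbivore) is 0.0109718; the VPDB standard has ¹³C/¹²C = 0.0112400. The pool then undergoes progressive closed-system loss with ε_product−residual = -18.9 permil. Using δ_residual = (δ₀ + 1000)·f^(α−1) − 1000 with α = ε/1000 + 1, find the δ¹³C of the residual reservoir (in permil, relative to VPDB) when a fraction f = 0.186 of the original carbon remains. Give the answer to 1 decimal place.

7.7 permil

δ₀ = (0.0109718/0.0112400 − 1)×1000 = (0.976139 − 1)×1000 = -23.861 permil
α − 1 = ε/1000 = -0.0189
f^(α−1) = 0.186^(-0.0189) = 1.032301
δ_res = (-23.861 + 1000) × 1.032301 − 1000 = 1007.669 − 1000 = 7.67 permil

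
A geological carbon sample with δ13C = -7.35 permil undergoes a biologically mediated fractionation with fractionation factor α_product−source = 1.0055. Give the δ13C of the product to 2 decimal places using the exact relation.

-1.89 permil

δ_product = (δ_source + 1000)·α − 1000
δ_product = (-7.35 + 1000) × 1.0055 − 1000
δ_product = 998.110 − 1000 = -1.890 permil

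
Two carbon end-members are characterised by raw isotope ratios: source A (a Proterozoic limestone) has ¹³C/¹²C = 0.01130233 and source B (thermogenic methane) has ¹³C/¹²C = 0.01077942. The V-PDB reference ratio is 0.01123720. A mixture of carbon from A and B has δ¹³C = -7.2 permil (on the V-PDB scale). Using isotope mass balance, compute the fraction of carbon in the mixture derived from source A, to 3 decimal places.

0.721

δ_A = (0.01130233/0.01123720 − 1)×1000 = (1.005796 − 1)×1000 = 5.796 permil
δ_B = (0.01077942/0.01123720 − 1)×1000 = (0.959262 − 1)×1000 = -40.738 permil
f_A = (δ_mix − δ_B)/(δ_A − δ_B) = (-7.2 − (-40.738))/(5.796 − (-40.738))
f_A = 33.538 / 46.534 = 0.7207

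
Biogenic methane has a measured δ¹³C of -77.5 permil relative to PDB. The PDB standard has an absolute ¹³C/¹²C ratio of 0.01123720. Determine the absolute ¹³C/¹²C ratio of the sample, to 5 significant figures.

R_sample = R_standard × (δ¹³C/1000 + 1)
R_sample = 0.01123720 × (-77.5/1000 + 1) = 0.01123720 × 0.922500
R_sample = 0.0103663

0.010366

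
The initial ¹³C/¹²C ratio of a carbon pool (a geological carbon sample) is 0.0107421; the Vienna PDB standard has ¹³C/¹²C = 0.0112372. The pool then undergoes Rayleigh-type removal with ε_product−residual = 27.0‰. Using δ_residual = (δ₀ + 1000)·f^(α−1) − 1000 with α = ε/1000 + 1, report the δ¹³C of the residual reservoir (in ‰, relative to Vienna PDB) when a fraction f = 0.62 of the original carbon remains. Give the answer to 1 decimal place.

δ₀ = (0.0107421/0.0112372 − 1)×1000 = (0.955941 − 1)×1000 = -44.059‰
α − 1 = ε/1000 = 0.0270
f^(α−1) = 0.62^(0.0270) = 0.987176
δ_res = (-44.059 + 1000) × 0.987176 − 1000 = 943.682 − 1000 = -56.32‰

-56.3‰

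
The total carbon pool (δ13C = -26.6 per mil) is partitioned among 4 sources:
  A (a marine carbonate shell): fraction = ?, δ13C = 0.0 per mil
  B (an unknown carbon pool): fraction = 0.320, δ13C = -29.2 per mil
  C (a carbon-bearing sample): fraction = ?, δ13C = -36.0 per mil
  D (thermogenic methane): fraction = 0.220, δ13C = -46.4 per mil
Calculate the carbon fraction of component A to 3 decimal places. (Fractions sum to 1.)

0.264

Let f_A and f_C be the unknown fractions; fractions sum to 1 so f_A + f_C = 0.460.
Mass balance: Σ fᵢ·δᵢ = δ_bulk ⇒ f_A·(-0.0) + f_C·(-36.0) = -26.6 − (-19.552) = -7.048
Substitute f_C = 0.460 − f_A:
f_A·(-0.0 − -36.0) = -7.048 − 0.460×(-36.0) = 9.512
f_A = 9.512 / 36.0 = 0.2642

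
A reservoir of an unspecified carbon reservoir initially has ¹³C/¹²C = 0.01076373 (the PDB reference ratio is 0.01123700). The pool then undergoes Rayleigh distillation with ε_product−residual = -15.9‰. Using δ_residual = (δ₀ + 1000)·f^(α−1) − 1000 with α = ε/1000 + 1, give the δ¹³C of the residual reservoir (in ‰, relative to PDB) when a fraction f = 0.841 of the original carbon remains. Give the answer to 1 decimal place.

-39.5‰

δ₀ = (0.01076373/0.01123700 − 1)×1000 = (0.957883 − 1)×1000 = -42.117‰
α − 1 = ε/1000 = -0.0159
f^(α−1) = 0.841^(-0.0159) = 1.002757
δ_res = (-42.117 + 1000) × 1.002757 − 1000 = 960.524 − 1000 = -39.48‰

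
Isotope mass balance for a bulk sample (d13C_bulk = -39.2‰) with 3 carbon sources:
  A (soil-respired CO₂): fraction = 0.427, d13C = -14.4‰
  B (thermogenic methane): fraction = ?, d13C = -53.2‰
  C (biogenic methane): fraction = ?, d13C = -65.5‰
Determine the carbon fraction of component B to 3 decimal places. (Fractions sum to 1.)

0.364

Let f_B and f_C be the unknown fractions; fractions sum to 1 so f_B + f_C = 0.573.
Mass balance: Σ fᵢ·δᵢ = δ_bulk ⇒ f_B·(-53.2) + f_C·(-65.5) = -39.2 − (-6.149) = -33.051
Substitute f_C = 0.573 − f_B:
f_B·(-53.2 − -65.5) = -33.051 − 0.573×(-65.5) = 4.480
f_B = 4.480 / 12.3 = 0.3643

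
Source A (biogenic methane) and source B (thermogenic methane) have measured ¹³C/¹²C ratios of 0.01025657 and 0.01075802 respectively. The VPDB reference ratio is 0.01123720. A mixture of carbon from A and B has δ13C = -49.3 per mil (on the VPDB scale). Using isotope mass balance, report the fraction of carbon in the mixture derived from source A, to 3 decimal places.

0.149

δ_A = (0.01025657/0.01123720 − 1)×1000 = (0.912734 − 1)×1000 = -87.266 per mil
δ_B = (0.01075802/0.01123720 − 1)×1000 = (0.957358 − 1)×1000 = -42.642 per mil
f_A = (δ_mix − δ_B)/(δ_A − δ_B) = (-49.3 − (-42.642))/(-87.266 − (-42.642))
f_A = -6.658 / -44.624 = 0.1492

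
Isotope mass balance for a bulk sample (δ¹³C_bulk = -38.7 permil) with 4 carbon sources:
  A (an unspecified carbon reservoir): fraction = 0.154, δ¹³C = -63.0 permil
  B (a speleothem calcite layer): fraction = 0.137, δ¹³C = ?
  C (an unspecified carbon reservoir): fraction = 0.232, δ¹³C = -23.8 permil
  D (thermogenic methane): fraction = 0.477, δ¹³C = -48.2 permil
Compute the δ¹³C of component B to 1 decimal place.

-3.5 permil

Isotope mass balance: δ_bulk = Σ fᵢ·δᵢ.
-38.7 = 0.154×(-63.0) + 0.137×δ_B + 0.232×(-23.8) + 0.477×(-48.2)
0.137·δ_B = -38.7 − (-38.215) = -0.485
δ_B = -0.485 / 0.137 = -3.54 permil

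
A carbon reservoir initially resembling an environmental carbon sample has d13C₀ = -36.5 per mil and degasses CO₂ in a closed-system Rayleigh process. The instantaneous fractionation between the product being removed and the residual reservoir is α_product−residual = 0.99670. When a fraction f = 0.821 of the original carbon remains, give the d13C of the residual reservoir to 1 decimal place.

-35.9 per mil

Rayleigh residual: δ_res = (δ₀ + 1000)·f^(α−1) − 1000
α − 1 = -0.00330
f^(α−1) = 0.821^(-0.00330) = 1.000651
δ_res = (-36.5 + 1000) × 1.000651 − 1000 = 964.127 − 1000 = -35.87 per mil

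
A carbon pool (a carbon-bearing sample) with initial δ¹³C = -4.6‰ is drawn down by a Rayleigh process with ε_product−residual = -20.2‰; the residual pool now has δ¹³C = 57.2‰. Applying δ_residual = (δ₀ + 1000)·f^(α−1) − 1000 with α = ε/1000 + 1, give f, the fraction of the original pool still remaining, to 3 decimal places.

α − 1 = ε/1000 = -0.0202
(δ_res + 1000)/(δ₀ + 1000) = (57.2 + 1000)/(-4.6 + 1000) = 1057.2/995.4 = 1.062086
f = 1.062086^(1/-0.0202) = exp(ln(1.062086)/-0.0202) = exp(0.06023/-0.0202)
f = exp(-2.9819) = 0.0507

0.051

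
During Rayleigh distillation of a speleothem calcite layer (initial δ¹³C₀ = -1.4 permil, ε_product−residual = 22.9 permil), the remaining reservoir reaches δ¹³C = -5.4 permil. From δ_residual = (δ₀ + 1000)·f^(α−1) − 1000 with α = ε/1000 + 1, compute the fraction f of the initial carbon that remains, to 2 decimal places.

0.84

α − 1 = ε/1000 = 0.0229
(δ_res + 1000)/(δ₀ + 1000) = (-5.4 + 1000)/(-1.4 + 1000) = 994.6/998.6 = 0.995994
f = 0.995994^(1/0.0229) = exp(ln(0.995994)/0.0229) = exp(-0.00401/0.0229)
f = exp(-0.1753) = 0.8392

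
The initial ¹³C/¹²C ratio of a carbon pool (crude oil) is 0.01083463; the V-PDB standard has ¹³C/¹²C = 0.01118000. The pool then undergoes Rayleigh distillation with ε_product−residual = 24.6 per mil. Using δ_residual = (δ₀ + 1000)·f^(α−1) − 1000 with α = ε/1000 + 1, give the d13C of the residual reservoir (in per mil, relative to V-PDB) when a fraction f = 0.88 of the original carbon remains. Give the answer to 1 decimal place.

-33.9 per mil

δ₀ = (0.01083463/0.01118000 − 1)×1000 = (0.969108 − 1)×1000 = -30.892 per mil
α − 1 = ε/1000 = 0.0246
f^(α−1) = 0.88^(0.0246) = 0.996860
δ_res = (-30.892 + 1000) × 0.996860 − 1000 = 966.065 − 1000 = -33.93 per mil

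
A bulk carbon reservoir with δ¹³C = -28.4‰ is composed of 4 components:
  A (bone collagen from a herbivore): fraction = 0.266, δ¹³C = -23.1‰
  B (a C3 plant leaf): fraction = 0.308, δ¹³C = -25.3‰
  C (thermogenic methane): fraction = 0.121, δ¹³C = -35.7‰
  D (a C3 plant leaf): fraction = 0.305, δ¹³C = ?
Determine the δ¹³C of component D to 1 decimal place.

Isotope mass balance: δ_bulk = Σ fᵢ·δᵢ.
-28.4 = 0.266×(-23.1) + 0.308×(-25.3) + 0.121×(-35.7) + 0.305×δ_D
0.305·δ_D = -28.4 − (-18.257) = -10.143
δ_D = -10.143 / 0.305 = -33.26‰

-33.3‰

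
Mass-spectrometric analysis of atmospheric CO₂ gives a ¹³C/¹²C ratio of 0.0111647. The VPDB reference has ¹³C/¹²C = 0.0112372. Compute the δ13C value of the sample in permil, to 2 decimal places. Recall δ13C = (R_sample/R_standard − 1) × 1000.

δ13C = (R_sample / R_standard − 1) × 1000
R_sample / R_standard = 0.0111647 / 0.0112372 = 0.993548
δ13C = (0.993548 − 1) × 1000 = -6.452 permil

-6.45 permil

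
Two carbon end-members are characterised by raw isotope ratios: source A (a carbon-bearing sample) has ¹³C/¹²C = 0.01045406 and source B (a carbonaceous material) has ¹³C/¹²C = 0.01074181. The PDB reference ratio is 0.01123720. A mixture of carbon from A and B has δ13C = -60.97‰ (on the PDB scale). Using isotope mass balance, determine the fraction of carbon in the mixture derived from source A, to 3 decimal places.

δ_A = (0.01045406/0.01123720 − 1)×1000 = (0.930308 − 1)×1000 = -69.692‰
δ_B = (0.01074181/0.01123720 − 1)×1000 = (0.955915 − 1)×1000 = -44.085‰
f_A = (δ_mix − δ_B)/(δ_A − δ_B) = (-60.97 − (-44.085))/(-69.692 − (-44.085))
f_A = -16.885 / -25.607 = 0.6594

0.659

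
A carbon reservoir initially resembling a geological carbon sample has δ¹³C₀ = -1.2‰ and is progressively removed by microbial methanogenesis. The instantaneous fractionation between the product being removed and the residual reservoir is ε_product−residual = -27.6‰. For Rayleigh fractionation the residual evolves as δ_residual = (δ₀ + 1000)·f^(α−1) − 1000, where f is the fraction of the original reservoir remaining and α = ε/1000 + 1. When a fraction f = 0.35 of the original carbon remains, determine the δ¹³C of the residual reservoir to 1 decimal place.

Rayleigh residual: δ_res = (δ₀ + 1000)·f^(α−1) − 1000
α = ε/1000 + 1 = 0.97240, so α − 1 = -0.02760
f^(α−1) = 0.35^(-0.02760) = 1.029399
δ_res = (-1.2 + 1000) × 1.029399 − 1000 = 1028.164 − 1000 = 28.16‰

28.2‰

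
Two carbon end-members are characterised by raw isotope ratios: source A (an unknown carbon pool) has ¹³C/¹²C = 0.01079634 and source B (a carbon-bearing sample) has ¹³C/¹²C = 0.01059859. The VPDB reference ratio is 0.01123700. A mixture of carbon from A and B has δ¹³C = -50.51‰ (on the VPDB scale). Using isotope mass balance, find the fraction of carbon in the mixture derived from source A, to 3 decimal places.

δ_A = (0.01079634/0.01123700 − 1)×1000 = (0.960785 − 1)×1000 = -39.215‰
δ_B = (0.01059859/0.01123700 − 1)×1000 = (0.943187 − 1)×1000 = -56.813‰
f_A = (δ_mix − δ_B)/(δ_A − δ_B) = (-50.51 − (-56.813))/(-39.215 − (-56.813))
f_A = 6.303 / 17.598 = 0.3582

0.358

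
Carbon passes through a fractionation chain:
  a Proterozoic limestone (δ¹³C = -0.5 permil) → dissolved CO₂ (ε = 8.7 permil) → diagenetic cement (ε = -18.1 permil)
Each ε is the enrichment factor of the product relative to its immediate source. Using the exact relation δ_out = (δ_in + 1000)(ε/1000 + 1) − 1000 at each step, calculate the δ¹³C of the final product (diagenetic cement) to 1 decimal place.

-10.1 permil

step 1: δ = (-0.50 + 1000)·(8.7/1000 + 1) − 1000 = 8.20 permil
step 2: δ = (8.20 + 1000)·(-18.1/1000 + 1) − 1000 = -10.05 permil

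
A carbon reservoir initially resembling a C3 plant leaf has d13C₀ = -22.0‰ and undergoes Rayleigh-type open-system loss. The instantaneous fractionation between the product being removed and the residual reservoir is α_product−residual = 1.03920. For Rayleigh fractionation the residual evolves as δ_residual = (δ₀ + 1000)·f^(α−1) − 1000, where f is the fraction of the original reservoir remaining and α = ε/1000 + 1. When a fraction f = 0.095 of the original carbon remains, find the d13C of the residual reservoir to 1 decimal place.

-108.2‰

Rayleigh residual: δ_res = (δ₀ + 1000)·f^(α−1) − 1000
α − 1 = 0.03920
f^(α−1) = 0.095^(0.03920) = 0.911857
δ_res = (-22.0 + 1000) × 0.911857 − 1000 = 891.796 − 1000 = -108.20‰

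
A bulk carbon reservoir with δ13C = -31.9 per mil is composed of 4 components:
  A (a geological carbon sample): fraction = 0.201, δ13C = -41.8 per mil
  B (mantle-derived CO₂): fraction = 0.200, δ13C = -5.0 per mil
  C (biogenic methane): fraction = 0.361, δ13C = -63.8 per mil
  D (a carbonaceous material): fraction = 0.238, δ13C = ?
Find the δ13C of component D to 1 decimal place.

2.2 per mil

Isotope mass balance: δ_bulk = Σ fᵢ·δᵢ.
-31.9 = 0.201×(-41.8) + 0.200×(-5.0) + 0.361×(-63.8) + 0.238×δ_D
0.238·δ_D = -31.9 − (-32.434) = 0.534
δ_D = 0.534 / 0.238 = 2.24 per mil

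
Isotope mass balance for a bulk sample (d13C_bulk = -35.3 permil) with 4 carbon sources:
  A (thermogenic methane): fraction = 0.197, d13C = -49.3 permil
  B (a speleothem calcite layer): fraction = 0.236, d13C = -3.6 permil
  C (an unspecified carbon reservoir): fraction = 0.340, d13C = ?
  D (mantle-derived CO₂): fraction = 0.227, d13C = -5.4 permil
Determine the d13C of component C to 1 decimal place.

Isotope mass balance: δ_bulk = Σ fᵢ·δᵢ.
-35.3 = 0.197×(-49.3) + 0.236×(-3.6) + 0.340×δ_C + 0.227×(-5.4)
0.340·δ_C = -35.3 − (-11.787) = -23.512
δ_C = -23.512 / 0.340 = -69.15 permil

-69.2 permil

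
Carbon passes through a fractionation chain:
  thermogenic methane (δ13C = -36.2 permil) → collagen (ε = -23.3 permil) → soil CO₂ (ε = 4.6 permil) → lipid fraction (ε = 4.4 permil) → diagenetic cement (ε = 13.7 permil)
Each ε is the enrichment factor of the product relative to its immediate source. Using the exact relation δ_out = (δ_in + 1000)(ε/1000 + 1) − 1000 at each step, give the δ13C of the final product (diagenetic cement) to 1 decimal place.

-37.2 permil

step 1: δ = (-36.20 + 1000)·(-23.3/1000 + 1) − 1000 = -58.66 permil
step 2: δ = (-58.66 + 1000)·(4.6/1000 + 1) − 1000 = -54.33 permil
step 3: δ = (-54.33 + 1000)·(4.4/1000 + 1) − 1000 = -50.17 permil
step 4: δ = (-50.17 + 1000)·(13.7/1000 + 1) − 1000 = -37.15 permil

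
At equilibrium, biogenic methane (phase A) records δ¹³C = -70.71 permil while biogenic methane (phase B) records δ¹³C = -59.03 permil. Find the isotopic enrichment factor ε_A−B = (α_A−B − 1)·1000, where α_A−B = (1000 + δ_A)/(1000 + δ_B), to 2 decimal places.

α_A−B = (1000 + -70.71) / (1000 + -59.03) = 929.29 / 940.97 = 0.987587
ε_A−B = (0.987587 − 1) × 1000 = -12.413 permil
(The approximation ε ≈ δ_A − δ_B would give -11.68 permil.)

-12.41 permil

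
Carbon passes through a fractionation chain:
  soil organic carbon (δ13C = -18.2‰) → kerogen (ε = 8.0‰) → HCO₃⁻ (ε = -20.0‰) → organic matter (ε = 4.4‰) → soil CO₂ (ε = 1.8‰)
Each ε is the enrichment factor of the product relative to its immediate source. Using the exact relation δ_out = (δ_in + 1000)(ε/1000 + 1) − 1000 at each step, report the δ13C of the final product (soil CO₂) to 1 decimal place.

step 1: δ = (-18.20 + 1000)·(8.0/1000 + 1) − 1000 = -10.35‰
step 2: δ = (-10.35 + 1000)·(-20.0/1000 + 1) − 1000 = -30.14‰
step 3: δ = (-30.14 + 1000)·(4.4/1000 + 1) − 1000 = -25.87‰
step 4: δ = (-25.87 + 1000)·(1.8/1000 + 1) − 1000 = -24.12‰

-24.1‰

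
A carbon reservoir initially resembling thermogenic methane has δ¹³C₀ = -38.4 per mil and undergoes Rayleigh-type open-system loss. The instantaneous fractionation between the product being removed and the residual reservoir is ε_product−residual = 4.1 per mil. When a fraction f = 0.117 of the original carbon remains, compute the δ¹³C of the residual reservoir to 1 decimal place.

-46.8 per mil

Rayleigh residual: δ_res = (δ₀ + 1000)·f^(α−1) − 1000
α = ε/1000 + 1 = 1.00410, so α − 1 = 0.00410
f^(α−1) = 0.117^(0.00410) = 0.991242
δ_res = (-38.4 + 1000) × 0.991242 − 1000 = 953.178 − 1000 = -46.82 per mil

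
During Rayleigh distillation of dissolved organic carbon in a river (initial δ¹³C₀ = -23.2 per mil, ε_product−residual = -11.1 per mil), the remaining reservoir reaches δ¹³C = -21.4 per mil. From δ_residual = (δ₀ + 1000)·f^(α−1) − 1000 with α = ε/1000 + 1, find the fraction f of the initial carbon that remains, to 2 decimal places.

0.85

α − 1 = ε/1000 = -0.0111
(δ_res + 1000)/(δ₀ + 1000) = (-21.4 + 1000)/(-23.2 + 1000) = 978.6/976.8 = 1.001843
f = 1.001843^(1/-0.0111) = exp(ln(1.001843)/-0.0111) = exp(0.00184/-0.0111)
f = exp(-0.1659) = 0.8472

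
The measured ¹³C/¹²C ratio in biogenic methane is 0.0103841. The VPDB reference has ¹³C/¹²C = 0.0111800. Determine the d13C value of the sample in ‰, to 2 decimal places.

d13C = (R_sample / R_standard − 1) × 1000
R_sample / R_standard = 0.0103841 / 0.0111800 = 0.928810
d13C = (0.928810 − 1) × 1000 = -71.190‰

-71.19‰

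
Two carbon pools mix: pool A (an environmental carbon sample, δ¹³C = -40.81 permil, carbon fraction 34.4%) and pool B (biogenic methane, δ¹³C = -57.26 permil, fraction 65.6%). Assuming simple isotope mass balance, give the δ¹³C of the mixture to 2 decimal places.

δ_mix = f_A·δ_A + f_B·δ_B
δ_mix = 0.344 × (-40.81) + 0.656 × (-57.26)
δ_mix = -14.039 + -37.563 = -51.601 permil

-51.60 permil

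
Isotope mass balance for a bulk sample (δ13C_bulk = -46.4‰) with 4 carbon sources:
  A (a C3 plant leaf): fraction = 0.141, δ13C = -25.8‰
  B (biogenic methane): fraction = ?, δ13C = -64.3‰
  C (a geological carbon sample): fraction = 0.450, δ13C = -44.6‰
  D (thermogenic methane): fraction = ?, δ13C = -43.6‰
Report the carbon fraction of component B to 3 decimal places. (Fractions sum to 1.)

Let f_B and f_D be the unknown fractions; fractions sum to 1 so f_B + f_D = 0.409.
Mass balance: Σ fᵢ·δᵢ = δ_bulk ⇒ f_B·(-64.3) + f_D·(-43.6) = -46.4 − (-23.708) = -22.692
Substitute f_D = 0.409 − f_B:
f_B·(-64.3 − -43.6) = -22.692 − 0.409×(-43.6) = -4.860
f_B = -4.860 / -20.7 = 0.2348

0.235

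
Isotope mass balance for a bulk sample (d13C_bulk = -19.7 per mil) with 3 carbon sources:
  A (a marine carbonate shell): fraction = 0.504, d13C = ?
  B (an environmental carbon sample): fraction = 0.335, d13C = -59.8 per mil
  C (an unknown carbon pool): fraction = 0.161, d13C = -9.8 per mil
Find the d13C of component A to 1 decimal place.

3.8 per mil

Isotope mass balance: δ_bulk = Σ fᵢ·δᵢ.
-19.7 = 0.504×δ_A + 0.335×(-59.8) + 0.161×(-9.8)
0.504·δ_A = -19.7 − (-21.611) = 1.911
δ_A = 1.911 / 0.504 = 3.79 per mil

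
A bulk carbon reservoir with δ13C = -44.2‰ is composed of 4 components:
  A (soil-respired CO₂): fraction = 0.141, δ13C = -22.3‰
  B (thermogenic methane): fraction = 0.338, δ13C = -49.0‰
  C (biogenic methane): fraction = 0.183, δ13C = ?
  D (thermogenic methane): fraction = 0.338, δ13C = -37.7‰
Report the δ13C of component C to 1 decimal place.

-64.2‰

Isotope mass balance: δ_bulk = Σ fᵢ·δᵢ.
-44.2 = 0.141×(-22.3) + 0.338×(-49.0) + 0.183×δ_C + 0.338×(-37.7)
0.183·δ_C = -44.2 − (-32.449) = -11.751
δ_C = -11.751 / 0.183 = -64.21‰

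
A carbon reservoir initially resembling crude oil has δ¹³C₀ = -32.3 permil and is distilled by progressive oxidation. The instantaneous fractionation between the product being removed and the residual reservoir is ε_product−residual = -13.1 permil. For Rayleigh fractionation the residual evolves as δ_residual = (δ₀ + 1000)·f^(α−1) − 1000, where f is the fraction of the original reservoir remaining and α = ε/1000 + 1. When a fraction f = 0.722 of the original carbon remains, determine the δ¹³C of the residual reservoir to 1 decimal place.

Rayleigh residual: δ_res = (δ₀ + 1000)·f^(α−1) − 1000
α = ε/1000 + 1 = 0.98690, so α − 1 = -0.01310
f^(α−1) = 0.722^(-0.01310) = 1.004276
δ_res = (-32.3 + 1000) × 1.004276 − 1000 = 971.838 − 1000 = -28.16 permil

-28.2 permil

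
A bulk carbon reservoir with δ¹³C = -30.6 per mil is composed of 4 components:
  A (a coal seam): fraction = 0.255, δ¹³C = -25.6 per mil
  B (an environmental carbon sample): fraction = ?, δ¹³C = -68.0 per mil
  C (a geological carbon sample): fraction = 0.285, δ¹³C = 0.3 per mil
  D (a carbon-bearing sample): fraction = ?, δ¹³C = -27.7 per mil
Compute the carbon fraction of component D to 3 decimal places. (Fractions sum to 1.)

Let f_D and f_B be the unknown fractions; fractions sum to 1 so f_D + f_B = 0.460.
Mass balance: Σ fᵢ·δᵢ = δ_bulk ⇒ f_D·(-27.7) + f_B·(-68.0) = -30.6 − (-6.443) = -24.157
Substitute f_B = 0.460 − f_D:
f_D·(-27.7 − -68.0) = -24.157 − 0.460×(-68.0) = 7.123
f_D = 7.123 / 40.3 = 0.1767

0.177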